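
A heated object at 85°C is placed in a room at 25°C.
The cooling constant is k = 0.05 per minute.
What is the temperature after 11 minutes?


Newton's law: dT/dt = -k(T - T_a) has solution T(t) = T_a + (T₀ - T_a)e^(-kt).
Plug in T_a = 25, T₀ = 85, k = 0.05, t = 11: T(11) = 25 + (60)e^(-0.55) ≈ 59.6°C.


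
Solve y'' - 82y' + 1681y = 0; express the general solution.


Characteristic equation: r² - 82r + 1681 = 0, i.e. (r - 41)² = 0.
Repeated root r = 41; include an x factor for the second linearly independent solution.
General solution: y = (C₁ + C₂x)e^(41x).


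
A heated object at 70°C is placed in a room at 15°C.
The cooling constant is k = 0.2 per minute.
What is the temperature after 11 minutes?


Newton's law: dT/dt = -k(T - T_a) has solution T(t) = T_a + (T₀ - T_a)e^(-kt).
Plug in T_a = 15, T₀ = 70, k = 0.2, t = 11: T(11) = 15 + (55)e^(-2.20) ≈ 21.1°C.


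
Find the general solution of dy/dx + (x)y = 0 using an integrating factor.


P(x) = x ⇒ μ = e^((1/2)x²).
Q(x) = 0 so μ y is constant: y = Ce^(-(1/2)x²).


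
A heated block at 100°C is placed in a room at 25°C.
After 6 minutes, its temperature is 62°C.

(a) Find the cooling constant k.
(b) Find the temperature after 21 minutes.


Newton's law: T(t) = T_a + (T₀ - T_a)e^(-kt).
(a) Use T(6) = 62: (62 - 25)/(100 - 25) = e^(-k·6), so k = -ln(0.493)/6 ≈ 0.1178.
(b) Apply k to t = 21: T(21) = 25 + (75)e^(-2.473) ≈ 31.3°C.


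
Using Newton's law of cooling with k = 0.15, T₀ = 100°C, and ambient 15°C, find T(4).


Newton's law: dT/dt = -k(T - T_a) has solution T(t) = T_a + (T₀ - T_a)e^(-kt).
Plug in T_a = 15, T₀ = 100, k = 0.15, t = 4: T(4) = 15 + (85)e^(-0.60) ≈ 61.6°C.


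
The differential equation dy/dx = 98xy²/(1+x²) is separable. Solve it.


Separate: dy/y² = 98x/(1+x²) dx.
Integrate LHS: ∫ dy/y² = -1/y.
Integrate RHS via u = 1+x²: 49ln(1+x²) + C.
Result: -1/y = 49ln(1+x²) + C.


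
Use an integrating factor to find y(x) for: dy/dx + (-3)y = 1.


P(x) = -3 ⇒ μ = e^(-3x).
(μ y)' = e^(-3x) ⇒ μ y = -(1/3)e^(-3x) + C.
Divide by μ: y = -1/3 + Ce^(3x).


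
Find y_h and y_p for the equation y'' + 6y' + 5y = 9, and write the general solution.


Characteristic roots of r² + 6r + 5 = 0 are -1, -5.
y_h = C₁e^(-x) + C₂e^(-5x).
Constant forcing; try y_p = A. Then 5A = 9 ⇒ A = 9/5.
General solution: y = C₁e^(-x) + C₂e^(-5x) + 9/5.


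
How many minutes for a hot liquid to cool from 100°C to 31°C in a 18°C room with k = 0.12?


From T(t) = T_a + (T₀ - T_a)e^(-kt), set T(t) = 31:
(31 - 18) / (100 - 18) = e^(-0.12t), so t = -ln(0.159)/0.12 ≈ 15.3 minutes.


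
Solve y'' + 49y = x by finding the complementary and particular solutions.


Homogeneous: r² + 49 = 0 ⇒ r = ±7i, y_h = C₁cos(7x) + C₂sin(7x).
Polynomial forcing; try y_p = Ax + B. Then y_p'' + 49 y_p = 49(Ax + B) = x, so B = 0 and A = 1/49.
General solution: y = C₁cos(7x) + C₂sin(7x) + (1/49)x.


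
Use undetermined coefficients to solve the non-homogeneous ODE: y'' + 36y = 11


Homogeneous part: r² + 36 = 0 ⇒ r = ±6i, so y_h = C₁cos(6x) + C₂sin(6x).
Try constant y_p = A; plug in: 36A = 11 ⇒ A = 11/36.
General solution: y = C₁cos(6x) + C₂sin(6x) + 11/36.


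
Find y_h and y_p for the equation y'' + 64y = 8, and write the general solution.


Homogeneous part: r² + 64 = 0 ⇒ r = ±8i, so y_h = C₁cos(8x) + C₂sin(8x).
Try constant y_p = A; plug in: 64A = 8 ⇒ A = 1/8.
General solution: y = C₁cos(8x) + C₂sin(8x) + 1/8.


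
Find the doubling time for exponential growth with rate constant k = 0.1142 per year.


Exponential growth: P(t) = P₀ e^(0.1142t). Set P(t)/P₀ = 2: e^(0.1142t) = 2.
Solve: t = ln(2)/0.1142 ≈ 6.07 years.


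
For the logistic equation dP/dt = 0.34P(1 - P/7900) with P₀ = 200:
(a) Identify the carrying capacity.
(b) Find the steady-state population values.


Logistic ODE dP/dt = 0.34P(1 - P/7900) has equilibria where dP/dt = 0, i.e. P = 0 or P = 7900.
The coefficient (1 - P/K) = 0 when P = K, identifying K = 7900 as the carrying capacity.
(a) K = 7900; (b) equilibria P = 0 and P = 7900.


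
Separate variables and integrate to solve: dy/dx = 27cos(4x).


g(y) = 1, so integrate directly: y = ∫ 27cos(4x) dx = (27/4)sin(4x) + C.


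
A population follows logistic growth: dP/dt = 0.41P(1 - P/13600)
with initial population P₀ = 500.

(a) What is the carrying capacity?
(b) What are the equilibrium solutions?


Logistic ODE dP/dt = 0.41P(1 - P/13600) has equilibria where dP/dt = 0, i.e. P = 0 or P = 13600.
The coefficient (1 - P/K) = 0 when P = K, identifying K = 13600 as the carrying capacity.
(a) K = 13600; (b) equilibria P = 0 and P = 13600.


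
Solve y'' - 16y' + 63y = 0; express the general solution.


Characteristic equation: r² - 16r + 63 = 0.
Factor: (r - 7)(r - 9) = 0 ⇒ r = 7, 9 (distinct real).
General solution: y = C₁e^(7x) + C₂e^(9x).


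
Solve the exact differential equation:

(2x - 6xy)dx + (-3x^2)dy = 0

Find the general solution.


Check exactness: ∂M/∂y = -6x and ∂N/∂x = -6x; equal, so the equation is exact.
Integrate M with respect to x (treating y as constant): ∫M dx = x^2 - 3x^2y + h(y).
Differentiate w.r.t. y and set equal to N: all terms match, so h'(y) = 0 and h is a constant absorbed into C.
General solution: x^2 - 3x^2y = C.


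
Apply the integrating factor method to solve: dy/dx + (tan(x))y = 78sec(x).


P(x) = tan(x) ⇒ μ = e^(∫tan(x)dx) = sec(x).
(sec(x) y)' = 78sec²(x) ⇒ sec(x) y = 78tan(x) + C.
Multiply by cos(x): y = 78sin(x) + C·cos(x).


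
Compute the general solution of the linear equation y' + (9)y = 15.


P(x) = 9, Q(x) = 15; integrating factor μ = e^(9x).
(μ y)' = 15e^(9x) ⇒ μ y = (5/3)e^(9x) + C.
Divide by μ: y = 5/3 + Ce^(-9x).


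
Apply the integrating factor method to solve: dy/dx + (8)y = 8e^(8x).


P(x) = 8 ⇒ μ = e^(8x).
(μ y)' = 8e^(16x) ⇒ μ y = (8/16)e^(16x) + C.
Divide by μ: y = (1/2)e^(8x) + Ce^(-8x).


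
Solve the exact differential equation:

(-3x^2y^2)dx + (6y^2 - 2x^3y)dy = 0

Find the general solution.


Check exactness: ∂M/∂y = -6x^2y and ∂N/∂x = -6x^2y; equal, so the equation is exact.
Integrate M with respect to x (treating y as constant): ∫M dx = -x^3y^2 + h(y).
Differentiate w.r.t. y and set equal to N: the x-dependent terms already match, leaving h'(y) = 6y^2. Integrate: h(y) = 2y^3.
So F(x,y) = 2y^3 - x^3y^2.
General solution: 2y^3 - x^3y^2 = C.


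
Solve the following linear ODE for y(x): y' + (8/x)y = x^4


P(x) = 8/x ⇒ μ = x^8.
(x^8 y)' = x^12 ⇒ x^8 y = x^13/(13) + C.
Solve for y: y = (1/13)x^5 + C/x^8.


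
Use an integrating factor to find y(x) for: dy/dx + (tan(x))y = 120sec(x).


P(x) = tan(x) ⇒ μ = e^(∫tan(x)dx) = sec(x).
(sec(x) y)' = 120sec²(x) ⇒ sec(x) y = 120tan(x) + C.
Multiply by cos(x): y = 120sin(x) + C·cos(x).


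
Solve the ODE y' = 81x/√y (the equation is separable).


Separate: √y dy = 81x dx.
Integrate: (2/3)y^(3/2) = (81/2)x² + C.


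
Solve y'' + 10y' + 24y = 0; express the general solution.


Characteristic equation: r² + 10r + 24 = 0.
Factor: (r + 6)(r + 4) = 0 ⇒ r = -6, -4 (distinct real).
General solution: y = C₁e^(-6x) + C₂e^(-4x).


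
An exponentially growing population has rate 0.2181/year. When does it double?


Exponential growth: P(t) = P₀ e^(0.2181t). Set P(t)/P₀ = 2: e^(0.2181t) = 2.
Solve: t = ln(2)/0.2181 ≈ 3.18 years.


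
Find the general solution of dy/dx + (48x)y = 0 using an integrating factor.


P(x) = 48x ⇒ μ = e^(24x²).
Q(x) = 0 so μ y is constant: y = Ce^(-24x²).


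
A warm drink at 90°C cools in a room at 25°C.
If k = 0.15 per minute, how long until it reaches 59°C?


From T(t) = T_a + (T₀ - T_a)e^(-kt), set T(t) = 59:
(59 - 25) / (90 - 25) = e^(-0.15t), so t = -ln(0.523)/0.15 ≈ 4.3 minutes.


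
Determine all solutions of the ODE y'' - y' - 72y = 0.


Characteristic equation: r² - r - 72 = 0.
Factor: (r + 8)(r - 9) = 0 ⇒ r = -8, 9 (distinct real).
General solution: y = C₁e^(-8x) + C₂e^(9x).


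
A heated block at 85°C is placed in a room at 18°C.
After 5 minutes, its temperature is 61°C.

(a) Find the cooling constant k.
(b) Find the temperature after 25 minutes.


Newton's law: T(t) = T_a + (T₀ - T_a)e^(-kt).
(a) Use T(5) = 61: (61 - 18)/(85 - 18) = e^(-k·5), so k = -ln(0.642)/5 ≈ 0.0887.
(b) Apply k to t = 25: T(25) = 18 + (67)e^(-2.217) ≈ 25.3°C.


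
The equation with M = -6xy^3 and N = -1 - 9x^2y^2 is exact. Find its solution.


Check exactness: ∂M/∂y = -18xy^2 and ∂N/∂x = -18xy^2; equal, so the equation is exact.
Integrate M with respect to x (treating y as constant): ∫M dx = -3x^2y^3 + h(y).
Differentiate w.r.t. y and set equal to N: the x-dependent terms already match, leaving h'(y) = -1. Integrate: h(y) = -y.
So F(x,y) = -y - 3x^2y^3.
General solution: -y - 3x^2y^3 = C.


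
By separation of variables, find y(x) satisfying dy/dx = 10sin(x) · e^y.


Separate: e^(-y) dy = 10sin(x) dx.
Integrate: -e^(-y) = -10cos(x) + C₀.
Rearrange: e^(-y) = 10cos(x) + C.


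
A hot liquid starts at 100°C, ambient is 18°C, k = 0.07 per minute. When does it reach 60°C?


From T(t) = T_a + (T₀ - T_a)e^(-kt), set T(t) = 60:
(60 - 18) / (100 - 18) = e^(-0.07t), so t = -ln(0.512)/0.07 ≈ 9.6 minutes.


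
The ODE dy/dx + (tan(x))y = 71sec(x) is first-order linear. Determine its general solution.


P(x) = tan(x) ⇒ μ = e^(∫tan(x)dx) = sec(x).
(sec(x) y)' = 71sec²(x) ⇒ sec(x) y = 71tan(x) + C.
Multiply by cos(x): y = 71sin(x) + C·cos(x).


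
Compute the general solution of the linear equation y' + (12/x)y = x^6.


P(x) = 12/x ⇒ μ = x^12.
(x^12 y)' = x^18 ⇒ x^12 y = x^19/(19) + C.
Solve for y: y = (1/19)x^7 + C/x^12.


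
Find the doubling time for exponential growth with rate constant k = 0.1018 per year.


Exponential growth: P(t) = P₀ e^(0.1018t). Set P(t)/P₀ = 2: e^(0.1018t) = 2.
Solve: t = ln(2)/0.1018 ≈ 6.81 years.


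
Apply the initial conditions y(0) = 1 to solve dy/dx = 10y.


General solution of y' = 10y is y = Ce^(10x).
Apply y(0) = 1: C = 1.
Particular solution: y = e^(10x).


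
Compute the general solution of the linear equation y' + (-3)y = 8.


P(x) = -3 ⇒ μ = e^(-3x).
(μ y)' = 8e^(-3x) ⇒ μ y = -(8/3)e^(-3x) + C.
Divide by μ: y = -8/3 + Ce^(3x).


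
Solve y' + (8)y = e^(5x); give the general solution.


P(x) = 8 ⇒ μ = e^(8x).
(μ y)' = e^(13x) ⇒ μ y = e^(13x)/13 + C.
Divide by μ: y = (1/13)e^(5x) + Ce^(-8x).


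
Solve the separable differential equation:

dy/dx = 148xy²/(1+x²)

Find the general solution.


Separate: dy/y² = 148x/(1+x²) dx.
Integrate LHS: ∫ dy/y² = -1/y.
Integrate RHS via u = 1+x²: 74ln(1+x²) + C.
Result: -1/y = 74ln(1+x²) + C.


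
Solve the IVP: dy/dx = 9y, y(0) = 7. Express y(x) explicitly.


General solution of y' = 9y is y = Ce^(9x).
Apply y(0) = 7: C = 7.
Particular solution: y = 7e^(9x).


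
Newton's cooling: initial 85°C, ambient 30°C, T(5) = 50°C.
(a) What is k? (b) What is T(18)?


Newton's law: T(t) = T_a + (T₀ - T_a)e^(-kt).
(a) Use T(5) = 50: (50 - 30)/(85 - 30) = e^(-k·5), so k = -ln(0.364)/5 ≈ 0.2023.
(b) Apply k to t = 18: T(18) = 30 + (55)e^(-3.642) ≈ 31.4°C.


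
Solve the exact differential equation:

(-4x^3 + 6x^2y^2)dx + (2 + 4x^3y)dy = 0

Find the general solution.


Check exactness: ∂M/∂y = 12x^2y and ∂N/∂x = 12x^2y; equal, so the equation is exact.
Integrate M with respect to x (treating y as constant): ∫M dx = -x^4 + 2x^3y^2 + h(y).
Differentiate w.r.t. y and set equal to N: the x-dependent terms already match, leaving h'(y) = 2. Integrate: h(y) = 2y.
So F(x,y) = -x^4 + 2y + 2x^3y^2.
General solution: -x^4 + 2y + 2x^3y^2 = C.


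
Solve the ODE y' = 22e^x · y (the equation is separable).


Separate variables: dy/y = 22e^x dx.
Integrate: ln|y| = 22e^x + C₀.
Exponentiate: y = Ce^(22e^x).


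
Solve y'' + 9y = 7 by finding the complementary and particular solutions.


Homogeneous part: r² + 9 = 0 ⇒ r = ±3i, so y_h = C₁cos(3x) + C₂sin(3x).
Try constant y_p = A; plug in: 9A = 7 ⇒ A = 7/9.
General solution: y = C₁cos(3x) + C₂sin(3x) + 7/9.


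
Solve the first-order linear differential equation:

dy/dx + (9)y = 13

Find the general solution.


P(x) = 9, Q(x) = 13; integrating factor μ = e^(9x).
(μ y)' = 13e^(9x) ⇒ μ y = (13/9)e^(9x) + C.
Divide by μ: y = 13/9 + Ce^(-9x).


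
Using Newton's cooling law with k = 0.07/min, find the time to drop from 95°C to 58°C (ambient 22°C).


From T(t) = T_a + (T₀ - T_a)e^(-kt), set T(t) = 58:
(58 - 22) / (95 - 22) = e^(-0.07t), so t = -ln(0.493)/0.07 ≈ 10.1 minutes.


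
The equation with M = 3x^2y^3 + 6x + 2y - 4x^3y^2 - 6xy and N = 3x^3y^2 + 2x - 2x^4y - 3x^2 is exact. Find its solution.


Check exactness: ∂M/∂y = 9x^2y^2 + 2 - 8x^3y - 6x and ∂N/∂x = 9x^2y^2 + 2 - 8x^3y - 6x; equal, so the equation is exact.
Integrate M with respect to x (treating y as constant): ∫M dx = x^3y^3 + 3x^2 + 2xy - x^4y^2 - 3x^2y + h(y).
Differentiate w.r.t. y and set equal to N: all terms match, so h'(y) = 0 and h is a constant absorbed into C.
General solution: x^3y^3 + 3x^2 + 2xy - x^4y^2 - 3x^2y = C.


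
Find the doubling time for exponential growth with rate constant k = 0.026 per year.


Exponential growth: P(t) = P₀ e^(0.026t). Set P(t)/P₀ = 2: e^(0.026t) = 2.
Solve: t = ln(2)/0.026 ≈ 26.66 years.


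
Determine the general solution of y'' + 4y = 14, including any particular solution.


Homogeneous part: r² + 4 = 0 ⇒ r = ±2i, so y_h = C₁cos(2x) + C₂sin(2x).
Try constant y_p = A; plug in: 4A = 14 ⇒ A = 7/2.
General solution: y = C₁cos(2x) + C₂sin(2x) + 7/2.


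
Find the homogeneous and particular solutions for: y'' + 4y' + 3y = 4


Characteristic roots of r² + 4r + 3 = 0 are -1, -3.
y_h = C₁e^(-x) + C₂e^(-3x).
Constant forcing; try y_p = A. Then 3A = 4 ⇒ A = 4/3.
General solution: y = C₁e^(-x) + C₂e^(-3x) + 4/3.


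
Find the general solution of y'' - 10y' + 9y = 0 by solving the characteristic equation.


Characteristic equation: r² - 10r + 9 = 0.
Factor: (r - 9)(r - 1) = 0 ⇒ r = 9, 1 (distinct real).
General solution: y = C₁e^(9x) + C₂e^(x).


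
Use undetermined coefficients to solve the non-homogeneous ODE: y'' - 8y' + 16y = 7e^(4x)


Characteristic polynomial (r - 4)² = 0; repeated root r = 4.
y_h = (C₁ + C₂x)e^(4x). Forcing matches the repeated root (resonance), so try y_p = Ax² e^(4x).
Substitute and solve for A: 2A = 7, so A = 7/2.
General solution: y = (C₁ + C₂x + (7/2)x²)e^(4x).


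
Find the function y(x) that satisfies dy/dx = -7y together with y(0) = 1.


General solution of y' = -7y is y = Ce^(-7x).
Apply y(0) = 1: C = 1.
Particular solution: y = e^(-7x).


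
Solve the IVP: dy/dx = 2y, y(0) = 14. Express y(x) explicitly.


General solution of y' = 2y is y = Ce^(2x).
Apply y(0) = 14: C = 14.
Particular solution: y = 14e^(2x).


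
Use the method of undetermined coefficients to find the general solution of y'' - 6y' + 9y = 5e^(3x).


Characteristic polynomial (r - 3)² = 0; repeated root r = 3.
y_h = (C₁ + C₂x)e^(3x). Forcing matches the repeated root (resonance), so try y_p = Ax² e^(3x).
Substitute and solve for A: 2A = 5, so A = 5/2.
General solution: y = (C₁ + C₂x + (5/2)x²)e^(3x).


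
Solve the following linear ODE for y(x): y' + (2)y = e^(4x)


P(x) = 2 ⇒ μ = e^(2x).
(μ y)' = e^(6x) ⇒ μ y = e^(6x)/6 + C.
Divide by μ: y = (1/6)e^(4x) + Ce^(-2x).


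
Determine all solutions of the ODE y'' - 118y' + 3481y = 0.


Characteristic equation: r² - 118r + 3481 = 0, i.e. (r - 59)² = 0.
Repeated root r = 59; include an x factor for the second linearly independent solution.
General solution: y = (C₁ + C₂x)e^(59x).


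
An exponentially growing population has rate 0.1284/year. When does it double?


Exponential growth: P(t) = P₀ e^(0.1284t). Set P(t)/P₀ = 2: e^(0.1284t) = 2.
Solve: t = ln(2)/0.1284 ≈ 5.40 years.


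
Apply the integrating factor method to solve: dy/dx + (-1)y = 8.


P(x) = -1 ⇒ μ = e^(-x).
(μ y)' = 8e^(-x) ⇒ μ y = -8e^(-x) + C.
Divide by μ: y = -8 + Ce^(x).


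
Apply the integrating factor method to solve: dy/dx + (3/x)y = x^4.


P(x) = 3/x ⇒ μ = x^3.
(x^3 y)' = x^7 ⇒ x^3 y = x^8/(8) + C.
Solve for y: y = (1/8)x^5 + C/x^3.


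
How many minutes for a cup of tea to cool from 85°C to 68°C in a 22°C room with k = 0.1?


From T(t) = T_a + (T₀ - T_a)e^(-kt), set T(t) = 68:
(68 - 22) / (85 - 22) = e^(-0.1t), so t = -ln(0.730)/0.1 ≈ 3.1 minutes.


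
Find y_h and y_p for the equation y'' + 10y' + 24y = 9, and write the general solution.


Characteristic roots of r² + 10r + 24 = 0 are -6, -4.
y_h = C₁e^(-6x) + C₂e^(-4x).
Constant forcing; try y_p = A. Then 24A = 9 ⇒ A = 3/8.
General solution: y = C₁e^(-6x) + C₂e^(-4x) + 3/8.


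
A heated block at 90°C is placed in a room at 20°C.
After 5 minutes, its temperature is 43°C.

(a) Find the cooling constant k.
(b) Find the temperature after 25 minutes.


Newton's law: T(t) = T_a + (T₀ - T_a)e^(-kt).
(a) Use T(5) = 43: (43 - 20)/(90 - 20) = e^(-k·5), so k = -ln(0.329)/5 ≈ 0.2226.
(b) Apply k to t = 25: T(25) = 20 + (70)e^(-5.565) ≈ 20.3°C.


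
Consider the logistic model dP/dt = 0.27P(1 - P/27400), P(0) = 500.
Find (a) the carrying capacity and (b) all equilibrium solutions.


Logistic ODE dP/dt = 0.27P(1 - P/27400) has equilibria where dP/dt = 0, i.e. P = 0 or P = 27400.
The coefficient (1 - P/K) = 0 when P = K, identifying K = 27400 as the carrying capacity.
(a) K = 27400; (b) equilibria P = 0 and P = 27400.


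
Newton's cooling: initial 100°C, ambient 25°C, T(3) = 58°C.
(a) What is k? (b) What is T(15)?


Newton's law: T(t) = T_a + (T₀ - T_a)e^(-kt).
(a) Use T(3) = 58: (58 - 25)/(100 - 25) = e^(-k·3), so k = -ln(0.440)/3 ≈ 0.2737.
(b) Apply k to t = 15: T(15) = 25 + (75)e^(-4.105) ≈ 26.2°C.


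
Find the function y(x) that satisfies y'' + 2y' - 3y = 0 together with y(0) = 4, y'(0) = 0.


Characteristic roots of r² + 2r - 3 = 0 are 1, -3.
General solution y = c₁ e^(x) + c₂ e^(-3x).
Apply y(0) = 4: c₁ + c₂ = 4. Apply y'(0) = 0: 1 c₁ - 3 c₂ = 0.
Solve: c₁ = 3, c₂ = 1.
Particular solution: y = 3e^(x) + e^(-3x).


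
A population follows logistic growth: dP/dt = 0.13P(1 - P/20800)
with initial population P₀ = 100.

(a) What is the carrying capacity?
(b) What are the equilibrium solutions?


Logistic ODE dP/dt = 0.13P(1 - P/20800) has equilibria where dP/dt = 0, i.e. P = 0 or P = 20800.
The coefficient (1 - P/K) = 0 when P = K, identifying K = 20800 as the carrying capacity.
(a) K = 20800; (b) equilibria P = 0 and P = 20800.


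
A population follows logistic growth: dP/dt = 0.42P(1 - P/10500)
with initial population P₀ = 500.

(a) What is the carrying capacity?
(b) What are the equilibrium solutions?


Logistic ODE dP/dt = 0.42P(1 - P/10500) has equilibria where dP/dt = 0, i.e. P = 0 or P = 10500.
The coefficient (1 - P/K) = 0 when P = K, identifying K = 10500 as the carrying capacity.
(a) K = 10500; (b) equilibria P = 0 and P = 10500.


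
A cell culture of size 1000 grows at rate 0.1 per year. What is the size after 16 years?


The ODE dP/dt = 0.1P has solution P(t) = P(0)e^(0.1t).
Substitute P(0) = 1000 and t = 16: P(16) = 1000 e^(1.60) ≈ 4953.


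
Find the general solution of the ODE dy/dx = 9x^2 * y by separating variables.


Separate variables: dy/y = 9x^2 dx.
Integrate: ln|y| = 3x^3 + C₀.
Exponentiate: y = Ce^(3x^3).


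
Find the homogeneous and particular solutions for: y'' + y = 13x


Homogeneous: r² + 1 = 0 ⇒ r = ±1i, y_h = C₁cos(x) + C₂sin(x).
Polynomial forcing; try y_p = Ax + B. Then y_p'' + 1 y_p = 1(Ax + B) = 13x, so B = 0 and A = 13.
General solution: y = C₁cos(x) + C₂sin(x) + 13x.


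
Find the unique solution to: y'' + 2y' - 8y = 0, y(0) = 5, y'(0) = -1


Characteristic roots of r² + 2r - 8 = 0 are -4, 2.
General solution y = c₁ e^(-4x) + c₂ e^(2x).
Apply y(0) = 5: c₁ + c₂ = 5. Apply y'(0) = -1: -4 c₁ + 2 c₂ = -1.
Solve: c₁ = 11/6, c₂ = 19/6.
Particular solution: y = (11/6)e^(-4x) + (19/6)e^(2x).


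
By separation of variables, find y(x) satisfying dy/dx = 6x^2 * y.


Separate variables: dy/y = 6x^2 dx.
Integrate: ln|y| = 2x^3 + C₀.
Exponentiate: y = Ce^(2x^3).


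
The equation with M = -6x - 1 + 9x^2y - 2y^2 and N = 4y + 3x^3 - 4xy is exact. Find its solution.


Check exactness: ∂M/∂y = 9x^2 - 4y and ∂N/∂x = 9x^2 - 4y; equal, so the equation is exact.
Integrate M with respect to x (treating y as constant): ∫M dx = -3x^2 - x + 3x^3y - 2xy^2 + h(y).
Differentiate w.r.t. y and set equal to N: the x-dependent terms already match, leaving h'(y) = 4y. Integrate: h(y) = 2y^2.
So F(x,y) = 2y^2 - 3x^2 - x + 3x^3y - 2xy^2.
General solution: 2y^2 - 3x^2 - x + 3x^3y - 2xy^2 = C.


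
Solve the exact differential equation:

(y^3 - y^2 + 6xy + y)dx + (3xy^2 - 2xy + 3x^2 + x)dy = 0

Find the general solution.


Check exactness: ∂M/∂y = 3y^2 - 2y + 6x + 1 and ∂N/∂x = 3y^2 - 2y + 6x + 1; equal, so the equation is exact.
Integrate M with respect to x (treating y as constant): ∫M dx = xy^3 - xy^2 + 3x^2y + xy + h(y).
Differentiate w.r.t. y and set equal to N: all terms match, so h'(y) = 0 and h is a constant absorbed into C.
General solution: xy^3 - xy^2 + 3x^2y + xy = C.


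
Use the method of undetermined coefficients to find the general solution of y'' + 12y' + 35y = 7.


Characteristic roots of r² + 12r + 35 = 0 are -7, -5.
y_h = C₁e^(-7x) + C₂e^(-5x).
Constant forcing; try y_p = A. Then 35A = 7 ⇒ A = 1/5.
General solution: y = C₁e^(-7x) + C₂e^(-5x) + 1/5.


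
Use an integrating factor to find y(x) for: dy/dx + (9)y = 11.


P(x) = 9, Q(x) = 11; integrating factor μ = e^(9x).
(μ y)' = 11e^(9x) ⇒ μ y = (11/9)e^(9x) + C.
Divide by μ: y = 11/9 + Ce^(-9x).


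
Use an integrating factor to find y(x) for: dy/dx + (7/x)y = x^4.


P(x) = 7/x ⇒ μ = x^7.
(x^7 y)' = x^11 ⇒ x^7 y = x^12/(12) + C.
Solve for y: y = (1/12)x^5 + C/x^7.


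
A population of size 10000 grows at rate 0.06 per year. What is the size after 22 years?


The ODE dP/dt = 0.06P has solution P(t) = P(0)e^(0.06t).
Substitute P(0) = 10000 and t = 22: P(22) = 10000 e^(1.32) ≈ 37434.


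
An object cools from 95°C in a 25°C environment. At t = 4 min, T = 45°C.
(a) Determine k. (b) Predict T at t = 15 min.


Newton's law: T(t) = T_a + (T₀ - T_a)e^(-kt).
(a) Use T(4) = 45: (45 - 25)/(95 - 25) = e^(-k·4), so k = -ln(0.286)/4 ≈ 0.3132.
(b) Apply k to t = 15: T(15) = 25 + (70)e^(-4.698) ≈ 25.6°C.


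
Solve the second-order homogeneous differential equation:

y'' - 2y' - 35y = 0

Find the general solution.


Characteristic equation: r² - 2r - 35 = 0.
Factor: (r + 5)(r - 7) = 0 ⇒ r = -5, 7 (distinct real).
General solution: y = C₁e^(-5x) + C₂e^(7x).


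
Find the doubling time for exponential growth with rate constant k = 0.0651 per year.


Exponential growth: P(t) = P₀ e^(0.0651t). Set P(t)/P₀ = 2: e^(0.0651t) = 2.
Solve: t = ln(2)/0.0651 ≈ 10.65 years.


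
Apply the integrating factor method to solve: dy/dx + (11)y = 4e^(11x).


P(x) = 11 ⇒ μ = e^(11x).
(μ y)' = 4e^(22x) ⇒ μ y = (4/22)e^(22x) + C.
Divide by μ: y = (2/11)e^(11x) + Ce^(-11x).


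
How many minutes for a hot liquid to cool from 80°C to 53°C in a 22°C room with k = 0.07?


From T(t) = T_a + (T₀ - T_a)e^(-kt), set T(t) = 53:
(53 - 22) / (80 - 22) = e^(-0.07t), so t = -ln(0.534)/0.07 ≈ 8.9 minutes.


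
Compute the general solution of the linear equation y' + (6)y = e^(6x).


P(x) = 6 ⇒ μ = e^(6x).
(μ y)' = e^(12x) ⇒ μ y = e^(12x)/12 + C.
Divide by μ: y = (1/12)e^(6x) + Ce^(-6x).


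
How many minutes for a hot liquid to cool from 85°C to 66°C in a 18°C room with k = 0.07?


From T(t) = T_a + (T₀ - T_a)e^(-kt), set T(t) = 66:
(66 - 18) / (85 - 18) = e^(-0.07t), so t = -ln(0.716)/0.07 ≈ 4.8 minutes.


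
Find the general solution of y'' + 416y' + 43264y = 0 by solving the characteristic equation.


Characteristic equation: r² + 416r + 43264 = 0, i.e. (r + 208)² = 0.
Repeated root r = -208; include an x factor for the second linearly independent solution.
General solution: y = (C₁ + C₂x)e^(-208x).


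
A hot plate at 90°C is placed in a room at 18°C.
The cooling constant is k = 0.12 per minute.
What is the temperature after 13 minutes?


Newton's law: dT/dt = -k(T - T_a) has solution T(t) = T_a + (T₀ - T_a)e^(-kt).
Plug in T_a = 18, T₀ = 90, k = 0.12, t = 13: T(13) = 18 + (72)e^(-1.56) ≈ 33.1°C.


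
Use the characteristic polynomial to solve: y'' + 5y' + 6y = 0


Characteristic equation: r² + 5r + 6 = 0.
Factor: (r + 2)(r + 3) = 0 ⇒ r = -2, -3 (distinct real).
General solution: y = C₁e^(-2x) + C₂e^(-3x).


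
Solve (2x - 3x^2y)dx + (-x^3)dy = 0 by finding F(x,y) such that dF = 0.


Check exactness: ∂M/∂y = -3x^2 and ∂N/∂x = -3x^2; equal, so the equation is exact.
Integrate M with respect to x (treating y as constant): ∫M dx = x^2 - x^3y + h(y).
Differentiate w.r.t. y and set equal to N: all terms match, so h'(y) = 0 and h is a constant absorbed into C.
General solution: x^2 - x^3y = C.


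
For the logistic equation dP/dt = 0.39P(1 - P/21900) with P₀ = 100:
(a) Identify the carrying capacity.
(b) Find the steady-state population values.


Logistic ODE dP/dt = 0.39P(1 - P/21900) has equilibria where dP/dt = 0, i.e. P = 0 or P = 21900.
The coefficient (1 - P/K) = 0 when P = K, identifying K = 21900 as the carrying capacity.
(a) K = 21900; (b) equilibria P = 0 and P = 21900.


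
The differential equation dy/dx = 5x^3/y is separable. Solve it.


Separate variables: y dy = 5x^3 dx.
Integrate both sides: y²/2 = (5/4)x^4 + C₀.
Multiply by 2: y² = (5/2)x^4 + C.


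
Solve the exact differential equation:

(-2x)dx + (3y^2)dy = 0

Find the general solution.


Check exactness: ∂M/∂y = 0 and ∂N/∂x = 0; equal, so the equation is exact.
Integrate M with respect to x (treating y as constant): ∫M dx = -x^2 + h(y).
Differentiate w.r.t. y and set equal to N: the x-dependent terms already match, leaving h'(y) = 3y^2. Integrate: h(y) = y^3.
So F(x,y) = -x^2 + y^3.
General solution: -x^2 + y^3 = C.


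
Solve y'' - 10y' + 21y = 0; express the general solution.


Characteristic equation: r² - 10r + 21 = 0.
Factor: (r - 3)(r - 7) = 0 ⇒ r = 3, 7 (distinct real).
General solution: y = C₁e^(3x) + C₂e^(7x).


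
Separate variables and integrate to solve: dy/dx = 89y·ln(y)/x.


Separate: dy/[y ln(y)] = 89 dx/x.
Substitute u = ln(y): du/u = 89 dx/x.
Integrate: ln|ln(y)| = 89ln|x| + C₀, hence ln(y) = C·x^89.


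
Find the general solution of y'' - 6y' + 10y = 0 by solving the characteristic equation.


Characteristic equation: r² - 6r + 10 = 0.
Discriminant is negative; roots r = 3 ± 1i (complex conjugate pair).
General solution uses e^(α x)(C₁ cos(β x) + C₂ sin(β x)): y = e^(3x)(C₁cos(x) + C₂sin(x)).


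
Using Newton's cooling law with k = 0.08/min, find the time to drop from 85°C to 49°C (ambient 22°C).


From T(t) = T_a + (T₀ - T_a)e^(-kt), set T(t) = 49:
(49 - 22) / (85 - 22) = e^(-0.08t), so t = -ln(0.429)/0.08 ≈ 10.6 minutes.


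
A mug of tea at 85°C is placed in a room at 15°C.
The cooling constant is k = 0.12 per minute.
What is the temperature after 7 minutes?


Newton's law: dT/dt = -k(T - T_a) has solution T(t) = T_a + (T₀ - T_a)e^(-kt).
Plug in T_a = 15, T₀ = 85, k = 0.12, t = 7: T(7) = 15 + (70)e^(-0.84) ≈ 45.2°C.


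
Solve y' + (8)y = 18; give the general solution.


P(x) = 8, Q(x) = 18; integrating factor μ = e^(8x).
(μ y)' = 18e^(8x) ⇒ μ y = (9/4)e^(8x) + C.
Divide by μ: y = 9/4 + Ce^(-8x).


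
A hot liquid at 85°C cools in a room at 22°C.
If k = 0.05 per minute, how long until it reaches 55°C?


From T(t) = T_a + (T₀ - T_a)e^(-kt), set T(t) = 55:
(55 - 22) / (85 - 22) = e^(-0.05t), so t = -ln(0.524)/0.05 ≈ 12.9 minutes.


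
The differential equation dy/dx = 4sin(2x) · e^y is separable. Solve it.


Separate: e^(-y) dy = 4sin(2x) dx.
Integrate: -e^(-y) = -2cos(2x) + C₀.
Rearrange: e^(-y) = 2cos(2x) + C.


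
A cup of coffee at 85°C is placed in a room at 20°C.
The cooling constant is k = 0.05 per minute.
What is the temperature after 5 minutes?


Newton's law: dT/dt = -k(T - T_a) has solution T(t) = T_a + (T₀ - T_a)e^(-kt).
Plug in T_a = 20, T₀ = 85, k = 0.05, t = 5: T(5) = 20 + (65)e^(-0.25) ≈ 70.6°C.


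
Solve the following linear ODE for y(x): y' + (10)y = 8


P(x) = 10, Q(x) = 8; integrating factor μ = e^(10x).
(μ y)' = 8e^(10x) ⇒ μ y = (4/5)e^(10x) + C.
Divide by μ: y = 4/5 + Ce^(-10x).


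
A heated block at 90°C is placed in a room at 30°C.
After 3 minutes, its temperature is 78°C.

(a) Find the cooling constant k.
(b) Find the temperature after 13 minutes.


Newton's law: T(t) = T_a + (T₀ - T_a)e^(-kt).
(a) Use T(3) = 78: (78 - 30)/(90 - 30) = e^(-k·3), so k = -ln(0.800)/3 ≈ 0.0744.
(b) Apply k to t = 13: T(13) = 30 + (60)e^(-0.967) ≈ 52.8°C.


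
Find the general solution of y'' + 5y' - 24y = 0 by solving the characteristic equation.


Characteristic equation: r² + 5r - 24 = 0.
Factor: (r - 3)(r + 8) = 0 ⇒ r = 3, -8 (distinct real).
General solution: y = C₁e^(3x) + C₂e^(-8x).


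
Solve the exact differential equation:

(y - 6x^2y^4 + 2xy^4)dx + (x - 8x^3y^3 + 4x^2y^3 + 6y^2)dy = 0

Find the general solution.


Check exactness: ∂M/∂y = 1 - 24x^2y^3 + 8xy^3 and ∂N/∂x = 1 - 24x^2y^3 + 8xy^3; equal, so the equation is exact.
Integrate M with respect to x (treating y as constant): ∫M dx = xy - 2x^3y^4 + x^2y^4 + h(y).
Differentiate w.r.t. y and set equal to N: the x-dependent terms already match, leaving h'(y) = 6y^2. Integrate: h(y) = 2y^3.
So F(x,y) = xy - 2x^3y^4 + x^2y^4 + 2y^3.
General solution: xy - 2x^3y^4 + x^2y^4 + 2y^3 = C.


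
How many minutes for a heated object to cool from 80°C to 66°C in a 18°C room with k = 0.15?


From T(t) = T_a + (T₀ - T_a)e^(-kt), set T(t) = 66:
(66 - 18) / (80 - 18) = e^(-0.15t), so t = -ln(0.774)/0.15 ≈ 1.7 minutes.


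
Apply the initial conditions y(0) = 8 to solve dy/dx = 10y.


General solution of y' = 10y is y = Ce^(10x).
Apply y(0) = 8: C = 8.
Particular solution: y = 8e^(10x).


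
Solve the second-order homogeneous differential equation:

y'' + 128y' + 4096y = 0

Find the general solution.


Characteristic equation: r² + 128r + 4096 = 0, i.e. (r + 64)² = 0.
Repeated root r = -64; include an x factor for the second linearly independent solution.
General solution: y = (C₁ + C₂x)e^(-64x).


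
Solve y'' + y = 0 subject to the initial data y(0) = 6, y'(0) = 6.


Characteristic roots of r² + 1 = 0 are ±1i, so y = C₁cos(x) + C₂sin(x).
Apply y(0) = 6: C₁ = 6. Differentiate and apply y'(0) = 6: 1·C₂ = 6, so C₂ = 6.
Particular solution: y = 6cos(x) + 6sin(x).


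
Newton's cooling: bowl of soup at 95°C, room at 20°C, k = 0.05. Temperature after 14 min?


Newton's law: dT/dt = -k(T - T_a) has solution T(t) = T_a + (T₀ - T_a)e^(-kt).
Plug in T_a = 20, T₀ = 95, k = 0.05, t = 14: T(14) = 20 + (75)e^(-0.70) ≈ 57.2°C.


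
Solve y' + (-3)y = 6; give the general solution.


P(x) = -3 ⇒ μ = e^(-3x).
(μ y)' = 6e^(-3x) ⇒ μ y = -2e^(-3x) + C.
Divide by μ: y = -2 + Ce^(3x).


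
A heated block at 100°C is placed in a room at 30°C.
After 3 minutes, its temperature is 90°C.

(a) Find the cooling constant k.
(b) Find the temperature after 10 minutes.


Newton's law: T(t) = T_a + (T₀ - T_a)e^(-kt).
(a) Use T(3) = 90: (90 - 30)/(100 - 30) = e^(-k·3), so k = -ln(0.857)/3 ≈ 0.0514.
(b) Apply k to t = 10: T(10) = 30 + (70)e^(-0.514) ≈ 71.9°C.


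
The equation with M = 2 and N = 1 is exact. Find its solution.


Check exactness: ∂M/∂y = 0 and ∂N/∂x = 0; equal, so the equation is exact.
Integrate M with respect to x (treating y as constant): ∫M dx = 2x + h(y).
Differentiate w.r.t. y and set equal to N: the x-dependent terms already match, leaving h'(y) = 1. Integrate: h(y) = y.
So F(x,y) = 2x + y.
General solution: 2x + y = C.


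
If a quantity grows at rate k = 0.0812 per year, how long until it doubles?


Exponential growth: P(t) = P₀ e^(0.0812t). Set P(t)/P₀ = 2: e^(0.0812t) = 2.
Solve: t = ln(2)/0.0812 ≈ 8.54 years.


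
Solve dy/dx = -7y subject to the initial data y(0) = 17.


General solution of y' = -7y is y = Ce^(-7x).
Apply y(0) = 17: C = 17.
Particular solution: y = 17e^(-7x).


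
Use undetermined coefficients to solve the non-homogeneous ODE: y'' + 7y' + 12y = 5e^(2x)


Characteristic roots of r² + 7r + 12 = 0 are -4, -3.
y_h = C₁e^(-4x) + C₂e^(-3x).
Forcing exponent 2 is not a characteristic root; try y_p = Ae^(2x).
Substitute: A·(4 + (7)·2 + (12)) = A·30 = 5, so A = 1/6.
General solution: y = C₁e^(-4x) + C₂e^(-3x) + (1/6)e^(2x).


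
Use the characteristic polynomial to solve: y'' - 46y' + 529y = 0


Characteristic equation: r² - 46r + 529 = 0, i.e. (r - 23)² = 0.
Repeated root r = 23; include an x factor for the second linearly independent solution.
General solution: y = (C₁ + C₂x)e^(23x).


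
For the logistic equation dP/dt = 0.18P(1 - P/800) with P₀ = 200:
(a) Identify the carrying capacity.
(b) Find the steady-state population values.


Logistic ODE dP/dt = 0.18P(1 - P/800) has equilibria where dP/dt = 0, i.e. P = 0 or P = 800.
The coefficient (1 - P/K) = 0 when P = K, identifying K = 800 as the carrying capacity.
(a) K = 800; (b) equilibria P = 0 and P = 800.


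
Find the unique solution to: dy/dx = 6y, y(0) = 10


General solution of y' = 6y is y = Ce^(6x).
Apply y(0) = 10: C = 10.
Particular solution: y = 10e^(6x).


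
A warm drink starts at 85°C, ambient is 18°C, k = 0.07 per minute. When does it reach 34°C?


From T(t) = T_a + (T₀ - T_a)e^(-kt), set T(t) = 34:
(34 - 18) / (85 - 18) = e^(-0.07t), so t = -ln(0.239)/0.07 ≈ 20.5 minutes.


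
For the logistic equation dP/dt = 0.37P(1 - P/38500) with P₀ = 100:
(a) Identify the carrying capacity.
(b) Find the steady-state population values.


Logistic ODE dP/dt = 0.37P(1 - P/38500) has equilibria where dP/dt = 0, i.e. P = 0 or P = 38500.
The coefficient (1 - P/K) = 0 when P = K, identifying K = 38500 as the carrying capacity.
(a) K = 38500; (b) equilibria P = 0 and P = 38500.


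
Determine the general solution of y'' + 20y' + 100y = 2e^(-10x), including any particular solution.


Characteristic polynomial (r + 10)² = 0; repeated root r = -10.
y_h = (C₁ + C₂x)e^(-10x). Forcing matches the repeated root (resonance), so try y_p = Ax² e^(-10x).
Substitute and solve for A: 2A = 2, so A = 1.
General solution: y = (C₁ + C₂x + x²)e^(-10x).


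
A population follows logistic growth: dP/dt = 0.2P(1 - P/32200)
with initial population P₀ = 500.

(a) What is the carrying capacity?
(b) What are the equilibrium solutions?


Logistic ODE dP/dt = 0.2P(1 - P/32200) has equilibria where dP/dt = 0, i.e. P = 0 or P = 32200.
The coefficient (1 - P/K) = 0 when P = K, identifying K = 32200 as the carrying capacity.
(a) K = 32200; (b) equilibria P = 0 and P = 32200.


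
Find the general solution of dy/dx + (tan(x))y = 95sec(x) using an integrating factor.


P(x) = tan(x) ⇒ μ = e^(∫tan(x)dx) = sec(x).
(sec(x) y)' = 95sec²(x) ⇒ sec(x) y = 95tan(x) + C.
Multiply by cos(x): y = 95sin(x) + C·cos(x).


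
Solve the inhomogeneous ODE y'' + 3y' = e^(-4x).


Characteristic roots of r² + 3r = 0 are 0, -3.
y_h = C₁ + C₂e^(-3x).
Forcing exponent -4 is not a characteristic root; try y_p = Ae^(-4x).
Substitute: A·(16 + (3)·-4 + (0)) = A·4 = 1, so A = 1/4.
General solution: y = C₁ + C₂e^(-3x) + (1/4)e^(-4x).


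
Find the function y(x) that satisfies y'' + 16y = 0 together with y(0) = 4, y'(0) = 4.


Characteristic roots of r² + 16 = 0 are ±4i, so y = C₁cos(4x) + C₂sin(4x).
Apply y(0) = 4: C₁ = 4. Differentiate and apply y'(0) = 4: 4·C₂ = 4, so C₂ = 1.
Particular solution: y = 4cos(4x) + sin(4x).


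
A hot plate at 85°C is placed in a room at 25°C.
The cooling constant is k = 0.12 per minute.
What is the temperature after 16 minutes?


Newton's law: dT/dt = -k(T - T_a) has solution T(t) = T_a + (T₀ - T_a)e^(-kt).
Plug in T_a = 25, T₀ = 85, k = 0.12, t = 16: T(16) = 25 + (60)e^(-1.92) ≈ 33.8°C.


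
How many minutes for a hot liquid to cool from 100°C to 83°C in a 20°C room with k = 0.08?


From T(t) = T_a + (T₀ - T_a)e^(-kt), set T(t) = 83:
(83 - 20) / (100 - 20) = e^(-0.08t), so t = -ln(0.787)/0.08 ≈ 3.0 minutes.


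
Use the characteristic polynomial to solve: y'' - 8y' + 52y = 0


Characteristic equation: r² - 8r + 52 = 0.
Discriminant is negative; roots r = 4 ± 6i (complex conjugate pair).
General solution uses e^(α x)(C₁ cos(β x) + C₂ sin(β x)): y = e^(4x)(C₁cos(6x) + C₂sin(6x)).


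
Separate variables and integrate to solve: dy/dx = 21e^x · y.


Separate variables: dy/y = 21e^x dx.
Integrate: ln|y| = 21e^x + C₀.
Exponentiate: y = Ce^(21e^x).


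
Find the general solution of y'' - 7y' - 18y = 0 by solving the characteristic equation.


Characteristic equation: r² - 7r - 18 = 0.
Factor: (r + 2)(r - 9) = 0 ⇒ r = -2, 9 (distinct real).
General solution: y = C₁e^(-2x) + C₂e^(9x).


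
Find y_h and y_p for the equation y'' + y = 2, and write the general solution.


Homogeneous part: r² + 1 = 0 ⇒ r = ±1i, so y_h = C₁cos(x) + C₂sin(x).
Try constant y_p = A; plug in: 1A = 2 ⇒ A = 2.
General solution: y = C₁cos(x) + C₂sin(x) + 2.


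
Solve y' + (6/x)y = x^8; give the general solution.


P(x) = 6/x ⇒ μ = x^6.
(x^6 y)' = x^6·x^8 = x^14.
Integrate: x^6 y = x^15/(15) + C.
Solve for y: y = (1/15)x^9 + C/x^6.


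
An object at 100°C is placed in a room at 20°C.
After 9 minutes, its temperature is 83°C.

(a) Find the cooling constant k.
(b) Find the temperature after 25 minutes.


Newton's law: T(t) = T_a + (T₀ - T_a)e^(-kt).
(a) Use T(9) = 83: (83 - 20)/(100 - 20) = e^(-k·9), so k = -ln(0.787)/9 ≈ 0.0265.
(b) Apply k to t = 25: T(25) = 20 + (80)e^(-0.664) ≈ 61.2°C.


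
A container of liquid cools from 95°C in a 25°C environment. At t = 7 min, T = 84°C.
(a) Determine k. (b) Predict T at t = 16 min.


Newton's law: T(t) = T_a + (T₀ - T_a)e^(-kt).
(a) Use T(7) = 84: (84 - 25)/(95 - 25) = e^(-k·7), so k = -ln(0.843)/7 ≈ 0.0244.
(b) Apply k to t = 16: T(16) = 25 + (70)e^(-0.391) ≈ 72.4°C.


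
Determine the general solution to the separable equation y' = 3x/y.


Separate variables: y dy = 3x dx.
Integrate both sides: y²/2 = (3/2)x^2 + C₀.
Multiply by 2: y² = 3x^2 + C.


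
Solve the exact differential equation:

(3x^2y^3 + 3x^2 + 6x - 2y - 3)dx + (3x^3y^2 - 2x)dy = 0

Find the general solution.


Check exactness: ∂M/∂y = 9x^2y^2 - 2 and ∂N/∂x = 9x^2y^2 - 2; equal, so the equation is exact.
Integrate M with respect to x (treating y as constant): ∫M dx = x^3y^3 + x^3 + 3x^2 - 2xy - 3x + h(y).
Differentiate w.r.t. y and set equal to N: all terms match, so h'(y) = 0 and h is a constant absorbed into C.
General solution: x^3y^3 + x^3 + 3x^2 - 2xy - 3x = C.


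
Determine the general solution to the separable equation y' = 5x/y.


Separate variables: y dy = 5x dx.
Integrate both sides: y²/2 = (5/2)x^2 + C₀.
Multiply by 2: y² = 5x^2 + C.


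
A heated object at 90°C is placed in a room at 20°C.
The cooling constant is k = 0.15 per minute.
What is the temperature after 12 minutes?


Newton's law: dT/dt = -k(T - T_a) has solution T(t) = T_a + (T₀ - T_a)e^(-kt).
Plug in T_a = 20, T₀ = 90, k = 0.15, t = 12: T(12) = 20 + (70)e^(-1.80) ≈ 31.6°C.
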